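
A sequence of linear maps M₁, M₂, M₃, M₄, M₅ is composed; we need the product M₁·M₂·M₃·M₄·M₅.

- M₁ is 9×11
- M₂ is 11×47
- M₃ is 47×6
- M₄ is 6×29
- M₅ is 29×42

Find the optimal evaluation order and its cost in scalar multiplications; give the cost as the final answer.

13272

Adjacent pairs: M₁M₂ = 9·11·47 = 4653; M₂M₃ = 11·47·6 = 3102; M₃M₄ = 47·6·29 = 8178; M₄M₅ = 6·29·42 = 7308.
Length 3: M₁..M₃: k=1: 0+3102+9·11·6=3696; k=2: 4653+0+9·47·6=7191 → min 3696 | M₂..M₄: k=2: 0+8178+11·47·29=23171; k=3: 3102+0+11·6·29=5016 → min 5016 | M₃..M₅: k=3: 0+7308+47·6·42=19152; k=4: 8178+0+47·29·42=65424 → min 19152.
Length 4: M₁..M₄: k=1: 0+5016+9·11·29=7887; k=2: 4653+8178+9·47·29=25098; k=3: 3696+0+9·6·29=5262 → min 5262 | M₂..M₅: k=2: 0+19152+11·47·42=40866; k=3: 3102+7308+11·6·42=13182; k=4: 5016+0+11·29·42=18414 → min 13182.
Length 5: M₁..M₅: k=1: 0+13182+9·11·42=17340; k=2: 4653+19152+9·47·42=41571; k=3: 3696+7308+9·6·42=13272; k=4: 5262+0+9·29·42=16224 → min 13272.
Optimal parenthesization: ((M₁·(M₂·M₃))·(M₄·M₅)) with cost 13272.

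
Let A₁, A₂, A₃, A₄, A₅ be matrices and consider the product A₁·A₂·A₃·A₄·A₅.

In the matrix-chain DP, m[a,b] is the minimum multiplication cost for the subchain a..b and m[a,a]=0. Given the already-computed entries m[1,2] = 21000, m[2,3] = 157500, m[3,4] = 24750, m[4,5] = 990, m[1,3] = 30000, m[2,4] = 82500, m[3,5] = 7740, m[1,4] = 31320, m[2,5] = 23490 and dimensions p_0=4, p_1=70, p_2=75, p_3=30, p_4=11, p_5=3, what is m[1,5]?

m[1,5] = min over k∈[1,4] of m[1,k]+m[k+1,5]+p_{0}·p_k·p_{5}.
k=1: 0 + 23490 + 4·70·3 = 24330; k=2: 21000 + 7740 + 4·75·3 = 29640; k=3: 30000 + 990 + 4·30·3 = 31350; k=4: 31320 + 0 + 4·11·3 = 31452.
Minimum: 24330 at k=1.

24330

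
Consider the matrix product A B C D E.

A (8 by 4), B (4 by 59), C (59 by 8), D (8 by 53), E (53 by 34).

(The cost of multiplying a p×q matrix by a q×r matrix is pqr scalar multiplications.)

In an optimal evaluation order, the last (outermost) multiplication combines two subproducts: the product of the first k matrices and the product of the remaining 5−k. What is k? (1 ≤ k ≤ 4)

Adjacent pairs: AB = 8·4·59 = 1888; BC = 4·59·8 = 1888; CD = 59·8·53 = 25016; DE = 8·53·34 = 14416.
Length 3: A..C: k=1: 0+1888+8·4·8=2144; k=2: 1888+0+8·59·8=5664 → min 2144 | B..D: k=2: 0+25016+4·59·53=37524; k=3: 1888+0+4·8·53=3584 → min 3584 | C..E: k=3: 0+14416+59·8·34=30464; k=4: 25016+0+59·53·34=131334 → min 30464.
Length 4: A..D: k=1: 0+3584+8·4·53=5280; k=2: 1888+25016+8·59·53=51920; k=3: 2144+0+8·8·53=5536 → min 5280 | B..E: k=2: 0+30464+4·59·34=38488; k=3: 1888+14416+4·8·34=17392; k=4: 3584+0+4·53·34=10792 → min 10792.
Top-level splits: k=1: (A..A)·(B..E) → 0+10792+8·4·34 = 11880; k=2: (A..B)·(C..E) → 1888+30464+8·59·34 = 48400; k=3: (A..C)·(D..E) → 2144+14416+8·8·34 = 18736; k=4: (A..D)·(E..E) → 5280+0+8·53·34 = 19696.
Best split is after A, i.e. k = 1.

1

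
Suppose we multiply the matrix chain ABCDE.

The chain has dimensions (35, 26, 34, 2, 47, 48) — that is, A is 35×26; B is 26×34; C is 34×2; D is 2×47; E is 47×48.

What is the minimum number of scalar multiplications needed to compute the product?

11460

Adjacent pairs: AB = 35·26·34 = 30940; BC = 26·34·2 = 1768; CD = 34·2·47 = 3196; DE = 2·47·48 = 4512.
Length 3: A..C: k=1: 0+1768+35·26·2=3588; k=2: 30940+0+35·34·2=33320 → min 3588 | B..D: k=2: 0+3196+26·34·47=44744; k=3: 1768+0+26·2·47=4212 → min 4212 | C..E: k=3: 0+4512+34·2·48=7776; k=4: 3196+0+34·47·48=79900 → min 7776.
Length 4: A..D: k=1: 0+4212+35·26·47=46982; k=2: 30940+3196+35·34·47=90066; k=3: 3588+0+35·2·47=6878 → min 6878 | B..E: k=2: 0+7776+26·34·48=50208; k=3: 1768+4512+26·2·48=8776; k=4: 4212+0+26·47·48=62868 → min 8776.
Length 5: A..E: k=1: 0+8776+35·26·48=52456; k=2: 30940+7776+35·34·48=95836; k=3: 3588+4512+35·2·48=11460; k=4: 6878+0+35·47·48=85838 → min 11460.
Optimal order: ((A(BC))(DE)) with cost 11460.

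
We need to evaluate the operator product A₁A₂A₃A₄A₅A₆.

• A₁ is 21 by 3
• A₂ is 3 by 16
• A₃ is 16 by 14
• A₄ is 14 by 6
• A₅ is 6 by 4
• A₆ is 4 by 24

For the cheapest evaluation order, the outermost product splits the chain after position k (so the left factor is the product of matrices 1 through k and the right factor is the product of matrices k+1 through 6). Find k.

Adjacent pairs: A₁A₂ = 21·3·16 = 1008; A₂A₃ = 3·16·14 = 672; A₃A₄ = 16·14·6 = 1344; A₄A₅ = 14·6·4 = 336; A₅A₆ = 6·4·24 = 576.
Length 3: A₁..A₃: k=1: 0+672+21·3·14=1554; k=2: 1008+0+21·16·14=5712 → min 1554 | A₂..A₄: k=2: 0+1344+3·16·6=1632; k=3: 672+0+3·14·6=924 → min 924 | A₃..A₅: k=3: 0+336+16·14·4=1232; k=4: 1344+0+16·6·4=1728 → min 1232 | A₄..A₆: k=4: 0+576+14·6·24=2592; k=5: 336+0+14·4·24=1680 → min 1680.
Length 4: A₁..A₄: k=1: 0+924+21·3·6=1302; k=2: 1008+1344+21·16·6=4368; k=3: 1554+0+21·14·6=3318 → min 1302 | A₂..A₅: k=2: 0+1232+3·16·4=1424; k=3: 672+336+3·14·4=1176; k=4: 924+0+3·6·4=996 → min 996 | A₃..A₆: k=3: 0+1680+16·14·24=7056; k=4: 1344+576+16·6·24=4224; k=5: 1232+0+16·4·24=2768 → min 2768.
Length 5: A₁..A₅: k=1: 0+996+21·3·4=1248; k=2: 1008+1232+21·16·4=3584; k=3: 1554+336+21·14·4=3066; k=4: 1302+0+21·6·4=1806 → min 1248 | A₂..A₆: k=2: 0+2768+3·16·24=3920; k=3: 672+1680+3·14·24=3360; k=4: 924+576+3·6·24=1932; k=5: 996+0+3·4·24=1284 → min 1284.
Top-level splits: k=1: (A₁..A₁)·(A₂..A₆) → 0+1284+21·3·24 = 2796; k=2: (A₁..A₂)·(A₃..A₆) → 1008+2768+21·16·24 = 11840; k=3: (A₁..A₃)·(A₄..A₆) → 1554+1680+21·14·24 = 10290; k=4: (A₁..A₄)·(A₅..A₆) → 1302+576+21·6·24 = 4902; k=5: (A₁..A₅)·(A₆..A₆) → 1248+0+21·4·24 = 3264.
Best split is after A₁, i.e. k = 1.

1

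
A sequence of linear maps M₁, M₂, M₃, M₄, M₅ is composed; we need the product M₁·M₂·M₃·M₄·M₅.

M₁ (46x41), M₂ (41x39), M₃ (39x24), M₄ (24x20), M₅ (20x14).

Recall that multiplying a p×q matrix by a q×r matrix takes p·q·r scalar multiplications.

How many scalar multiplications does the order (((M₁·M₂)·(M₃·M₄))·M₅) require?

(M₁·M₂): 46×41 by 41×39 → 46×39, cost 46·41·39 = 73554
(M₃·M₄): 39×24 by 24×20 → 39×20, cost 39·24·20 = 18720
((M₁·M₂)·(M₃·M₄)): 46×39 by 39×20 → 46×20, cost 46·39·20 = 35880; cumulative 128154
(((M₁·M₂)·(M₃·M₄))·M₅): 46×20 by 20×14 → 46×14, cost 46·20·14 = 12880; cumulative 141034
Total: 141034 scalar multiplications.

141034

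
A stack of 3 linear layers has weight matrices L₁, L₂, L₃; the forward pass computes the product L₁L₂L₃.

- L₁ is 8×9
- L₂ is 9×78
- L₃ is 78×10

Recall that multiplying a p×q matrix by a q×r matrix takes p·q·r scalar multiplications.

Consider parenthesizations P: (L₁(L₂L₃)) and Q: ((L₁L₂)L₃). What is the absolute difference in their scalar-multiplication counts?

4116

Order P = (L₁(L₂L₃)): (L₂L₃): 9×78 by 78×10 → 9×10, cost 9·78·10 = 7020; (L₁(L₂L₃)): 8×9 by 9×10 → 8×10, cost 8·9·10 = 720; cumulative 7740. Total 7740.
Order Q = ((L₁L₂)L₃): (L₁L₂): 8×9 by 9×78 → 8×78, cost 8·9·78 = 5616; ((L₁L₂)L₃): 8×78 by 78×10 → 8×10, cost 8·78·10 = 6240; cumulative 11856. Total 11856.
Difference: |7740 − 11856| = 4116.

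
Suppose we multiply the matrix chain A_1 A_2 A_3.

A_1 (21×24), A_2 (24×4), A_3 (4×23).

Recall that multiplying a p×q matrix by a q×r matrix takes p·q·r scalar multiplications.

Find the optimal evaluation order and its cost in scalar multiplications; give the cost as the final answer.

(A_1 (A_2 A_3)): cost 13800.
((A_1 A_2) A_3): cost 3948.
Optimal: ((A_1 A_2) A_3) with cost 3948.

3948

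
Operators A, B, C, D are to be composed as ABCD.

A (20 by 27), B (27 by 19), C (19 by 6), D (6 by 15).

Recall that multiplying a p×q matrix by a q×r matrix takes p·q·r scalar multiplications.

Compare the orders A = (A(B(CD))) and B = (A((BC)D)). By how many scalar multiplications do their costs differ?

3897

Order A = (A(B(CD))): (CD): 19×6 by 6×15 → 19×15, cost 19·6·15 = 1710; (B(CD)): 27×19 by 19×15 → 27×15, cost 27·19·15 = 7695; cumulative 9405; (A(B(CD))): 20×27 by 27×15 → 20×15, cost 20·27·15 = 8100; cumulative 17505. Total 17505.
Order B = (A((BC)D)): (BC): 27×19 by 19×6 → 27×6, cost 27·19·6 = 3078; ((BC)D): 27×6 by 6×15 → 27×15, cost 27·6·15 = 2430; cumulative 5508; (A((BC)D)): 20×27 by 27×15 → 20×15, cost 20·27·15 = 8100; cumulative 13608. Total 13608.
Difference: |17505 − 13608| = 3897.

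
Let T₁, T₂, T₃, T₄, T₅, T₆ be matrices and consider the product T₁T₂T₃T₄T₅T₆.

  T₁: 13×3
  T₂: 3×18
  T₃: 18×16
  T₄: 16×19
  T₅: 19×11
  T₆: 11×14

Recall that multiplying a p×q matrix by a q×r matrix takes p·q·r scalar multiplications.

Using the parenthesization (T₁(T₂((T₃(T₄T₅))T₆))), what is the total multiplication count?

10586

(T₄T₅): 16×19 by 19×11 → 16×11, cost 16·19·11 = 3344
(T₃(T₄T₅)): 18×16 by 16×11 → 18×11, cost 18·16·11 = 3168; cumulative 6512
((T₃(T₄T₅))T₆): 18×11 by 11×14 → 18×14, cost 18·11·14 = 2772; cumulative 9284
(T₂((T₃(T₄T₅))T₆)): 3×18 by 18×14 → 3×14, cost 3·18·14 = 756; cumulative 10040
(T₁(T₂((T₃(T₄T₅))T₆))): 13×3 by 3×14 → 13×14, cost 13·3·14 = 546; cumulative 10586
Total: 10586 scalar multiplications.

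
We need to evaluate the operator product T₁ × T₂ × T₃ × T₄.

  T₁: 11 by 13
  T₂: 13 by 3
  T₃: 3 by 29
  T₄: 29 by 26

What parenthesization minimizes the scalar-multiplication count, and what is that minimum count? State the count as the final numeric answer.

3549

Adjacent pairs: T₁T₂ = 11·13·3 = 429; T₂T₃ = 13·3·29 = 1131; T₃T₄ = 3·29·26 = 2262.
Length 3: T₁..T₃: k=1: 0+1131+11·13·29=5278; k=2: 429+0+11·3·29=1386 → min 1386 | T₂..T₄: k=2: 0+2262+13·3·26=3276; k=3: 1131+0+13·29·26=10933 → min 3276.
Length 4: T₁..T₄: k=1: 0+3276+11·13·26=6994; k=2: 429+2262+11·3·26=3549; k=3: 1386+0+11·29·26=9680 → min 3549.
Optimal parenthesization: ((T₁ × T₂) × (T₃ × T₄)) with cost 3549.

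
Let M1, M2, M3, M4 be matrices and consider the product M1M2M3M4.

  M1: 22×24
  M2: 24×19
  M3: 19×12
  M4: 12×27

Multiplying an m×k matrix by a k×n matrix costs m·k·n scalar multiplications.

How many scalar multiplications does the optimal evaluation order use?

18936

Adjacent pairs: M1M2 = 22·24·19 = 10032; M2M3 = 24·19·12 = 5472; M3M4 = 19·12·27 = 6156.
Length 3: M1..M3: k=1: 0+5472+22·24·12=11808; k=2: 10032+0+22·19·12=15048 → min 11808 | M2..M4: k=2: 0+6156+24·19·27=18468; k=3: 5472+0+24·12·27=13248 → min 13248.
Length 4: M1..M4: k=1: 0+13248+22·24·27=27504; k=2: 10032+6156+22·19·27=27474; k=3: 11808+0+22·12·27=18936 → min 18936.
Optimal order: ((M1(M2M3))M4) with cost 18936.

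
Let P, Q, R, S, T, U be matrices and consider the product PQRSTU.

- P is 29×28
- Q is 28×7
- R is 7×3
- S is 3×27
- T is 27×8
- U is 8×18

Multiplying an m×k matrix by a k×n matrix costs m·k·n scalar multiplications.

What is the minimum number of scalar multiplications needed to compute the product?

5670

Adjacent pairs: PQ = 29·28·7 = 5684; QR = 28·7·3 = 588; RS = 7·3·27 = 567; ST = 3·27·8 = 648; TU = 27·8·18 = 3888.
Length 3: P..R: k=1: 0+588+29·28·3=3024; k=2: 5684+0+29·7·3=6293 → min 3024 | Q..S: k=2: 0+567+28·7·27=5859; k=3: 588+0+28·3·27=2856 → min 2856 | R..T: k=3: 0+648+7·3·8=816; k=4: 567+0+7·27·8=2079 → min 816 | S..U: k=4: 0+3888+3·27·18=5346; k=5: 648+0+3·8·18=1080 → min 1080.
Length 4: P..S: k=1: 0+2856+29·28·27=24780; k=2: 5684+567+29·7·27=11732; k=3: 3024+0+29·3·27=5373 → min 5373 | Q..T: k=2: 0+816+28·7·8=2384; k=3: 588+648+28·3·8=1908; k=4: 2856+0+28·27·8=8904 → min 1908 | R..U: k=3: 0+1080+7·3·18=1458; k=4: 567+3888+7·27·18=7857; k=5: 816+0+7·8·18=1824 → min 1458.
Length 5: P..T: k=1: 0+1908+29·28·8=8404; k=2: 5684+816+29·7·8=8124; k=3: 3024+648+29·3·8=4368; k=4: 5373+0+29·27·8=11637 → min 4368 | Q..U: k=2: 0+1458+28·7·18=4986; k=3: 588+1080+28·3·18=3180; k=4: 2856+3888+28·27·18=20352; k=5: 1908+0+28·8·18=5940 → min 3180.
Length 6: P..U: k=1: 0+3180+29·28·18=17796; k=2: 5684+1458+29·7·18=10796; k=3: 3024+1080+29·3·18=5670; k=4: 5373+3888+29·27·18=23355; k=5: 4368+0+29·8·18=8544 → min 5670.
Optimal order: ((P(QR))((ST)U)) with cost 5670.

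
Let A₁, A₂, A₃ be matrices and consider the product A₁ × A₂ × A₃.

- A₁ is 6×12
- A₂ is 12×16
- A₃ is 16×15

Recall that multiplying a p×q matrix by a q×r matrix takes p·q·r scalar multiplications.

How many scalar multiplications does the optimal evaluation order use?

2592

Order (A₁ × (A₂ × A₃)): (A₂ × A₃): 12×16 by 16×15 → 12×15, cost 12·16·15 = 2880; (A₁ × (A₂ × A₃)): 6×12 by 12×15 → 6×15, cost 6·12·15 = 1080; cumulative 3960. Total 3960.
Order ((A₁ × A₂) × A₃): (A₁ × A₂): 6×12 by 12×16 → 6×16, cost 6·12·16 = 1152; ((A₁ × A₂) × A₃): 6×16 by 16×15 → 6×15, cost 6·16·15 = 1440; cumulative 2592. Total 2592.
Minimum: 2592.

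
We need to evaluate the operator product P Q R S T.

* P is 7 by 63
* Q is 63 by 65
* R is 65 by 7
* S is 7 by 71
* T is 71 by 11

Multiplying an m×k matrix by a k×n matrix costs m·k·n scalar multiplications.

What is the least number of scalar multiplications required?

37758

Adjacent pairs: PQ = 7·63·65 = 28665; QR = 63·65·7 = 28665; RS = 65·7·71 = 32305; ST = 7·71·11 = 5467.
Length 3: P..R: k=1: 0+28665+7·63·7=31752; k=2: 28665+0+7·65·7=31850 → min 31752 | Q..S: k=2: 0+32305+63·65·71=323050; k=3: 28665+0+63·7·71=59976 → min 59976 | R..T: k=3: 0+5467+65·7·11=10472; k=4: 32305+0+65·71·11=83070 → min 10472.
Length 4: P..S: k=1: 0+59976+7·63·71=91287; k=2: 28665+32305+7·65·71=93275; k=3: 31752+0+7·7·71=35231 → min 35231 | Q..T: k=2: 0+10472+63·65·11=55517; k=3: 28665+5467+63·7·11=38983; k=4: 59976+0+63·71·11=109179 → min 38983.
Length 5: P..T: k=1: 0+38983+7·63·11=43834; k=2: 28665+10472+7·65·11=44142; k=3: 31752+5467+7·7·11=37758; k=4: 35231+0+7·71·11=40698 → min 37758.
Optimal order: ((P (Q R)) (S T)) with cost 37758.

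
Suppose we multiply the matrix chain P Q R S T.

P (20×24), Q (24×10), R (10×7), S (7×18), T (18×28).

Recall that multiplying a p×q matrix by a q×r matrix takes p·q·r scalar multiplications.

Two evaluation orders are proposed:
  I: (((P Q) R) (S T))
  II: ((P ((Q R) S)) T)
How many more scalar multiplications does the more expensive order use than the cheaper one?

Order I = (((P Q) R) (S T)): (P Q): 20×24 by 24×10 → 20×10, cost 20·24·10 = 4800; ((P Q) R): 20×10 by 10×7 → 20×7, cost 20·10·7 = 1400; cumulative 6200; (S T): 7×18 by 18×28 → 7×28, cost 7·18·28 = 3528; (((P Q) R) (S T)): 20×7 by 7×28 → 20×28, cost 20·7·28 = 3920; cumulative 13648. Total 13648.
Order II = ((P ((Q R) S)) T): (Q R): 24×10 by 10×7 → 24×7, cost 24·10·7 = 1680; ((Q R) S): 24×7 by 7×18 → 24×18, cost 24·7·18 = 3024; cumulative 4704; (P ((Q R) S)): 20×24 by 24×18 → 20×18, cost 20·24·18 = 8640; cumulative 13344; ((P ((Q R) S)) T): 20×18 by 18×28 → 20×28, cost 20·18·28 = 10080; cumulative 23424. Total 23424.
Difference: |13648 − 23424| = 9776.

9776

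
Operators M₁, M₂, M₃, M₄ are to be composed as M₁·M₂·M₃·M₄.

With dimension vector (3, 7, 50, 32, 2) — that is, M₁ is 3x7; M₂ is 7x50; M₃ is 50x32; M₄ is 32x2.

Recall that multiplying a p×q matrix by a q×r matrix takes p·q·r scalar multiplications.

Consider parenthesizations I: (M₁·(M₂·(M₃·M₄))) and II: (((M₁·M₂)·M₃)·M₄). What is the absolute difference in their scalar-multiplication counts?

2100

Order I = (M₁·(M₂·(M₃·M₄))): (M₃·M₄): 50×32 by 32×2 → 50×2, cost 50·32·2 = 3200; (M₂·(M₃·M₄)): 7×50 by 50×2 → 7×2, cost 7·50·2 = 700; cumulative 3900; (M₁·(M₂·(M₃·M₄))): 3×7 by 7×2 → 3×2, cost 3·7·2 = 42; cumulative 3942. Total 3942.
Order II = (((M₁·M₂)·M₃)·M₄): (M₁·M₂): 3×7 by 7×50 → 3×50, cost 3·7·50 = 1050; ((M₁·M₂)·M₃): 3×50 by 50×32 → 3×32, cost 3·50·32 = 4800; cumulative 5850; (((M₁·M₂)·M₃)·M₄): 3×32 by 32×2 → 3×2, cost 3·32·2 = 192; cumulative 6042. Total 6042.
Difference: |3942 − 6042| = 2100.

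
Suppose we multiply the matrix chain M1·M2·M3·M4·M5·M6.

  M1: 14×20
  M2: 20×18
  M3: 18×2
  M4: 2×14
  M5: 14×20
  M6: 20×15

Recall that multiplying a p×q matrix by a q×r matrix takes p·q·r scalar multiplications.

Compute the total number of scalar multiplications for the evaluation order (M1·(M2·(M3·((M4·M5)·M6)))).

(M4·M5): 2×14 by 14×20 → 2×20, cost 2·14·20 = 560
((M4·M5)·M6): 2×20 by 20×15 → 2×15, cost 2·20·15 = 600; cumulative 1160
(M3·((M4·M5)·M6)): 18×2 by 2×15 → 18×15, cost 18·2·15 = 540; cumulative 1700
(M2·(M3·((M4·M5)·M6))): 20×18 by 18×15 → 20×15, cost 20·18·15 = 5400; cumulative 7100
(M1·(M2·(M3·((M4·M5)·M6)))): 14×20 by 20×15 → 14×15, cost 14·20·15 = 4200; cumulative 11300
Total: 11300 scalar multiplications.

11300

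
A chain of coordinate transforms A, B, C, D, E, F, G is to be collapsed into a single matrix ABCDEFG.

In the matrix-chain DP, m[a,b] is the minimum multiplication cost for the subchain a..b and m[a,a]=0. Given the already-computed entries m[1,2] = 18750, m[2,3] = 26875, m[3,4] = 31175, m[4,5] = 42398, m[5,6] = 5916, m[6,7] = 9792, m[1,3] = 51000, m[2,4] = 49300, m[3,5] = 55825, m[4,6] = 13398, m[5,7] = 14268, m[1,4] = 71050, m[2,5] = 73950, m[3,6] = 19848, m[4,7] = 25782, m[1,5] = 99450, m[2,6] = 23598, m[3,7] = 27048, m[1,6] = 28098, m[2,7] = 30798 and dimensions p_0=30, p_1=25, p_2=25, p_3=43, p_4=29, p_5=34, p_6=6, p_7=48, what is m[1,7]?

36738

m[1,7] = min over k∈[1,6] of m[1,k]+m[k+1,7]+p_{0}·p_k·p_{7}.
k=1: 0 + 30798 + 30·25·48 = 66798; k=2: 18750 + 27048 + 30·25·48 = 81798; k=3: 51000 + 25782 + 30·43·48 = 138702; k=4: 71050 + 14268 + 30·29·48 = 127078; k=5: 99450 + 9792 + 30·34·48 = 158202; k=6: 28098 + 0 + 30·6·48 = 36738.
Minimum: 36738 at k=6.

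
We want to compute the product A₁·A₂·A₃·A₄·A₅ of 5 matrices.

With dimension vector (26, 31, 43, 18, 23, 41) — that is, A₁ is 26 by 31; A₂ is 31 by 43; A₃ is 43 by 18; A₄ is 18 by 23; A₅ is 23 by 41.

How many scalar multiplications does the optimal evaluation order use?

73784

Adjacent pairs: A₁A₂ = 26·31·43 = 34658; A₂A₃ = 31·43·18 = 23994; A₃A₄ = 43·18·23 = 17802; A₄A₅ = 18·23·41 = 16974.
Length 3: A₁..A₃: k=1: 0+23994+26·31·18=38502; k=2: 34658+0+26·43·18=54782 → min 38502 | A₂..A₄: k=2: 0+17802+31·43·23=48461; k=3: 23994+0+31·18·23=36828 → min 36828 | A₃..A₅: k=3: 0+16974+43·18·41=48708; k=4: 17802+0+43·23·41=58351 → min 48708.
Length 4: A₁..A₄: k=1: 0+36828+26·31·23=55366; k=2: 34658+17802+26·43·23=78174; k=3: 38502+0+26·18·23=49266 → min 49266 | A₂..A₅: k=2: 0+48708+31·43·41=103361; k=3: 23994+16974+31·18·41=63846; k=4: 36828+0+31·23·41=66061 → min 63846.
Length 5: A₁..A₅: k=1: 0+63846+26·31·41=96892; k=2: 34658+48708+26·43·41=129204; k=3: 38502+16974+26·18·41=74664; k=4: 49266+0+26·23·41=73784 → min 73784.
Optimal order: (((A₁·(A₂·A₃))·A₄)·A₅) with cost 73784.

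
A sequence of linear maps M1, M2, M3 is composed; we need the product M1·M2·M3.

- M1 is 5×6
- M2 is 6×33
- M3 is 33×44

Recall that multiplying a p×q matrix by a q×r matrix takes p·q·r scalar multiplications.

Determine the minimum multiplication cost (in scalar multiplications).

8250

Order (M1·(M2·M3)): (M2·M3): 6×33 by 33×44 → 6×44, cost 6·33·44 = 8712; (M1·(M2·M3)): 5×6 by 6×44 → 5×44, cost 5·6·44 = 1320; cumulative 10032. Total 10032.
Order ((M1·M2)·M3): (M1·M2): 5×6 by 6×33 → 5×33, cost 5·6·33 = 990; ((M1·M2)·M3): 5×33 by 33×44 → 5×44, cost 5·33·44 = 7260; cumulative 8250. Total 8250.
Minimum: 8250.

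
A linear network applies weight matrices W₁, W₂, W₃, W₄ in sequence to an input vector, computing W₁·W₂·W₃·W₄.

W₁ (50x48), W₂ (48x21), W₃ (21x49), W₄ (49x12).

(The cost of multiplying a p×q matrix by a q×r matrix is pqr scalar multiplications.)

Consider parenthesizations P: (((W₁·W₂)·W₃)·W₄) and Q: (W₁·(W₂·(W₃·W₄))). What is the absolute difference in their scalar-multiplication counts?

78006

Order P = (((W₁·W₂)·W₃)·W₄): (W₁·W₂): 50×48 by 48×21 → 50×21, cost 50·48·21 = 50400; ((W₁·W₂)·W₃): 50×21 by 21×49 → 50×49, cost 50·21·49 = 51450; cumulative 101850; (((W₁·W₂)·W₃)·W₄): 50×49 by 49×12 → 50×12, cost 50·49·12 = 29400; cumulative 131250. Total 131250.
Order Q = (W₁·(W₂·(W₃·W₄))): (W₃·W₄): 21×49 by 49×12 → 21×12, cost 21·49·12 = 12348; (W₂·(W₃·W₄)): 48×21 by 21×12 → 48×12, cost 48·21·12 = 12096; cumulative 24444; (W₁·(W₂·(W₃·W₄))): 50×48 by 48×12 → 50×12, cost 50·48·12 = 28800; cumulative 53244. Total 53244.
Difference: |131250 − 53244| = 78006.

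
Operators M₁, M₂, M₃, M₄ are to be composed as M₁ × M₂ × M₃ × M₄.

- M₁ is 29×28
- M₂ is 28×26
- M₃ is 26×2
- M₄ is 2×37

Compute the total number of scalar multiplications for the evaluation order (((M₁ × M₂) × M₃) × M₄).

24766

(M₁ × M₂): 29×28 by 28×26 → 29×26, cost 29·28·26 = 21112
((M₁ × M₂) × M₃): 29×26 by 26×2 → 29×2, cost 29·26·2 = 1508; cumulative 22620
(((M₁ × M₂) × M₃) × M₄): 29×2 by 2×37 → 29×37, cost 29·2·37 = 2146; cumulative 24766
Total: 24766 scalar multiplications.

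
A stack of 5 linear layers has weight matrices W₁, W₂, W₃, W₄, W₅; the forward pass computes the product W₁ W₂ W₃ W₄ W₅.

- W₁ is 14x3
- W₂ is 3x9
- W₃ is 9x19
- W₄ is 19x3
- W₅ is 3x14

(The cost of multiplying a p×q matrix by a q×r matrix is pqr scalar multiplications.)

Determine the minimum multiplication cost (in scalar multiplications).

1308

Adjacent pairs: W₁W₂ = 14·3·9 = 378; W₂W₃ = 3·9·19 = 513; W₃W₄ = 9·19·3 = 513; W₄W₅ = 19·3·14 = 798.
Length 3: W₁..W₃: k=1: 0+513+14·3·19=1311; k=2: 378+0+14·9·19=2772 → min 1311 | W₂..W₄: k=2: 0+513+3·9·3=594; k=3: 513+0+3·19·3=684 → min 594 | W₃..W₅: k=3: 0+798+9·19·14=3192; k=4: 513+0+9·3·14=891 → min 891.
Length 4: W₁..W₄: k=1: 0+594+14·3·3=720; k=2: 378+513+14·9·3=1269; k=3: 1311+0+14·19·3=2109 → min 720 | W₂..W₅: k=2: 0+891+3·9·14=1269; k=3: 513+798+3·19·14=2109; k=4: 594+0+3·3·14=720 → min 720.
Length 5: W₁..W₅: k=1: 0+720+14·3·14=1308; k=2: 378+891+14·9·14=3033; k=3: 1311+798+14·19·14=5833; k=4: 720+0+14·3·14=1308 → min 1308.
Optimal order: (W₁ ((W₂ (W₃ W₄)) W₅)) with cost 1308.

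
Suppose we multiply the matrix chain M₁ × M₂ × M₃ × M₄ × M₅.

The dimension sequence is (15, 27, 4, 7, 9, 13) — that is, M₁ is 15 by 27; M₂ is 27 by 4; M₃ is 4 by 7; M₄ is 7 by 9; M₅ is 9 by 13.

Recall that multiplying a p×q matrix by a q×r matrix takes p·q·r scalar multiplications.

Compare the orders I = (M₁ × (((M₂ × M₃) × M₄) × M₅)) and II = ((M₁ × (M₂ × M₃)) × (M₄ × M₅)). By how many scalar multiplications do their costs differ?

Order I = (M₁ × (((M₂ × M₃) × M₄) × M₅)): (M₂ × M₃): 27×4 by 4×7 → 27×7, cost 27·4·7 = 756; ((M₂ × M₃) × M₄): 27×7 by 7×9 → 27×9, cost 27·7·9 = 1701; cumulative 2457; (((M₂ × M₃) × M₄) × M₅): 27×9 by 9×13 → 27×13, cost 27·9·13 = 3159; cumulative 5616; (M₁ × (((M₂ × M₃) × M₄) × M₅)): 15×27 by 27×13 → 15×13, cost 15·27·13 = 5265; cumulative 10881. Total 10881.
Order II = ((M₁ × (M₂ × M₃)) × (M₄ × M₅)): (M₂ × M₃): 27×4 by 4×7 → 27×7, cost 27·4·7 = 756; (M₁ × (M₂ × M₃)): 15×27 by 27×7 → 15×7, cost 15·27·7 = 2835; cumulative 3591; (M₄ × M₅): 7×9 by 9×13 → 7×13, cost 7·9·13 = 819; ((M₁ × (M₂ × M₃)) × (M₄ × M₅)): 15×7 by 7×13 → 15×13, cost 15·7·13 = 1365; cumulative 5775. Total 5775.
Difference: |10881 − 5775| = 5106.

5106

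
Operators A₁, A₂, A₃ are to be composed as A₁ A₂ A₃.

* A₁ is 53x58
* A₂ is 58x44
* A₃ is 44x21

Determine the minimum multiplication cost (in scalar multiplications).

Order (A₁ (A₂ A₃)): (A₂ A₃): 58×44 by 44×21 → 58×21, cost 58·44·21 = 53592; (A₁ (A₂ A₃)): 53×58 by 58×21 → 53×21, cost 53·58·21 = 64554; cumulative 118146. Total 118146.
Order ((A₁ A₂) A₃): (A₁ A₂): 53×58 by 58×44 → 53×44, cost 53·58·44 = 135256; ((A₁ A₂) A₃): 53×44 by 44×21 → 53×21, cost 53·44·21 = 48972; cumulative 184228. Total 184228.
Minimum: 118146.

118146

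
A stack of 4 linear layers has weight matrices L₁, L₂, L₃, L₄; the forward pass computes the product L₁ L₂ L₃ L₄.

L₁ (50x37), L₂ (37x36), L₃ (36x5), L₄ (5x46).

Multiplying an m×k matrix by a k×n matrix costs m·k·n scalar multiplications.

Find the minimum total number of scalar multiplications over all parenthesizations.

Adjacent pairs: L₁L₂ = 50·37·36 = 66600; L₂L₃ = 37·36·5 = 6660; L₃L₄ = 36·5·46 = 8280.
Length 3: L₁..L₃: k=1: 0+6660+50·37·5=15910; k=2: 66600+0+50·36·5=75600 → min 15910 | L₂..L₄: k=2: 0+8280+37·36·46=69552; k=3: 6660+0+37·5·46=15170 → min 15170.
Length 4: L₁..L₄: k=1: 0+15170+50·37·46=100270; k=2: 66600+8280+50·36·46=157680; k=3: 15910+0+50·5·46=27410 → min 27410.
Optimal order: ((L₁ (L₂ L₃)) L₄) with cost 27410.

27410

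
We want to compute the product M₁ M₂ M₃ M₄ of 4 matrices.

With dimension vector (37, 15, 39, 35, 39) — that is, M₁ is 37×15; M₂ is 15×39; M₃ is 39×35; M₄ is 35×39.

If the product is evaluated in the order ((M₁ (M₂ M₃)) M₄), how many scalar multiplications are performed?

90405

(M₂ M₃): 15×39 by 39×35 → 15×35, cost 15·39·35 = 20475
(M₁ (M₂ M₃)): 37×15 by 15×35 → 37×35, cost 37·15·35 = 19425; cumulative 39900
((M₁ (M₂ M₃)) M₄): 37×35 by 35×39 → 37×39, cost 37·35·39 = 50505; cumulative 90405
Total: 90405 scalar multiplications.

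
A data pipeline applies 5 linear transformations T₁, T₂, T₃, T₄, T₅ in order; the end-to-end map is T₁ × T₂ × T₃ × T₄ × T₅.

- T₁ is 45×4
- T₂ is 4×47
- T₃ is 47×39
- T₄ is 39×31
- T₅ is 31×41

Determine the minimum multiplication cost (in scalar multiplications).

Adjacent pairs: T₁T₂ = 45·4·47 = 8460; T₂T₃ = 4·47·39 = 7332; T₃T₄ = 47·39·31 = 56823; T₄T₅ = 39·31·41 = 49569.
Length 3: T₁..T₃: k=1: 0+7332+45·4·39=14352; k=2: 8460+0+45·47·39=90945 → min 14352 | T₂..T₄: k=2: 0+56823+4·47·31=62651; k=3: 7332+0+4·39·31=12168 → min 12168 | T₃..T₅: k=3: 0+49569+47·39·41=124722; k=4: 56823+0+47·31·41=116560 → min 116560.
Length 4: T₁..T₄: k=1: 0+12168+45·4·31=17748; k=2: 8460+56823+45·47·31=130848; k=3: 14352+0+45·39·31=68757 → min 17748 | T₂..T₅: k=2: 0+116560+4·47·41=124268; k=3: 7332+49569+4·39·41=63297; k=4: 12168+0+4·31·41=17252 → min 17252.
Length 5: T₁..T₅: k=1: 0+17252+45·4·41=24632; k=2: 8460+116560+45·47·41=211735; k=3: 14352+49569+45·39·41=135876; k=4: 17748+0+45·31·41=74943 → min 24632.
Optimal order: (T₁ × (((T₂ × T₃) × T₄) × T₅)) with cost 24632.

24632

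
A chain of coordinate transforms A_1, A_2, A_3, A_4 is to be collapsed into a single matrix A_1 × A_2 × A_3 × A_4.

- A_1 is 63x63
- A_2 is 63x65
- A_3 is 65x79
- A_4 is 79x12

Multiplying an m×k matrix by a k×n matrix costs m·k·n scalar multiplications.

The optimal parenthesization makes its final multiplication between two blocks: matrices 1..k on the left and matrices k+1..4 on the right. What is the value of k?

Adjacent pairs: A_1A_2 = 63·63·65 = 257985; A_2A_3 = 63·65·79 = 323505; A_3A_4 = 65·79·12 = 61620.
Length 3: A_1..A_3: k=1: 0+323505+63·63·79=637056; k=2: 257985+0+63·65·79=581490 → min 581490 | A_2..A_4: k=2: 0+61620+63·65·12=110760; k=3: 323505+0+63·79·12=383229 → min 110760.
Top-level splits: k=1: (A_1..A_1)·(A_2..A_4) → 0+110760+63·63·12 = 158388; k=2: (A_1..A_2)·(A_3..A_4) → 257985+61620+63·65·12 = 368745; k=3: (A_1..A_3)·(A_4..A_4) → 581490+0+63·79·12 = 641214.
Best split is after A_1, i.e. k = 1.

1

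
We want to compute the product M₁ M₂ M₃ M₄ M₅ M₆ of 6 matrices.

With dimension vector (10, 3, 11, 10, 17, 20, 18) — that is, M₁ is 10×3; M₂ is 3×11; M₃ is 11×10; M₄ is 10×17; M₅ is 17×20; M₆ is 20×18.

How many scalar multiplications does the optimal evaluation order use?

3480

Adjacent pairs: M₁M₂ = 10·3·11 = 330; M₂M₃ = 3·11·10 = 330; M₃M₄ = 11·10·17 = 1870; M₄M₅ = 10·17·20 = 3400; M₅M₆ = 17·20·18 = 6120.
Length 3: M₁..M₃: k=1: 0+330+10·3·10=630; k=2: 330+0+10·11·10=1430 → min 630 | M₂..M₄: k=2: 0+1870+3·11·17=2431; k=3: 330+0+3·10·17=840 → min 840 | M₃..M₅: k=3: 0+3400+11·10·20=5600; k=4: 1870+0+11·17·20=5610 → min 5600 | M₄..M₆: k=4: 0+6120+10·17·18=9180; k=5: 3400+0+10·20·18=7000 → min 7000.
Length 4: M₁..M₄: k=1: 0+840+10·3·17=1350; k=2: 330+1870+10·11·17=4070; k=3: 630+0+10·10·17=2330 → min 1350 | M₂..M₅: k=2: 0+5600+3·11·20=6260; k=3: 330+3400+3·10·20=4330; k=4: 840+0+3·17·20=1860 → min 1860 | M₃..M₆: k=3: 0+7000+11·10·18=8980; k=4: 1870+6120+11·17·18=11356; k=5: 5600+0+11·20·18=9560 → min 8980.
Length 5: M₁..M₅: k=1: 0+1860+10·3·20=2460; k=2: 330+5600+10·11·20=8130; k=3: 630+3400+10·10·20=6030; k=4: 1350+0+10·17·20=4750 → min 2460 | M₂..M₆: k=2: 0+8980+3·11·18=9574; k=3: 330+7000+3·10·18=7870; k=4: 840+6120+3·17·18=7878; k=5: 1860+0+3·20·18=2940 → min 2940.
Length 6: M₁..M₆: k=1: 0+2940+10·3·18=3480; k=2: 330+8980+10·11·18=11290; k=3: 630+7000+10·10·18=9430; k=4: 1350+6120+10·17·18=10530; k=5: 2460+0+10·20·18=6060 → min 3480.
Optimal order: (M₁ ((((M₂ M₃) M₄) M₅) M₆)) with cost 3480.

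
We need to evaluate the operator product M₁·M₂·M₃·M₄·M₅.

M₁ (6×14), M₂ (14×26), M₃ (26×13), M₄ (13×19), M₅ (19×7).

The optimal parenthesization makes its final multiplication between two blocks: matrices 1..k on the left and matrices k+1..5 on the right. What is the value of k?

3

Adjacent pairs: M₁M₂ = 6·14·26 = 2184; M₂M₃ = 14·26·13 = 4732; M₃M₄ = 26·13·19 = 6422; M₄M₅ = 13·19·7 = 1729.
Length 3: M₁..M₃: k=1: 0+4732+6·14·13=5824; k=2: 2184+0+6·26·13=4212 → min 4212 | M₂..M₄: k=2: 0+6422+14·26·19=13338; k=3: 4732+0+14·13·19=8190 → min 8190 | M₃..M₅: k=3: 0+1729+26·13·7=4095; k=4: 6422+0+26·19·7=9880 → min 4095.
Length 4: M₁..M₄: k=1: 0+8190+6·14·19=9786; k=2: 2184+6422+6·26·19=11570; k=3: 4212+0+6·13·19=5694 → min 5694 | M₂..M₅: k=2: 0+4095+14·26·7=6643; k=3: 4732+1729+14·13·7=7735; k=4: 8190+0+14·19·7=10052 → min 6643.
Top-level splits: k=1: (M₁..M₁)·(M₂..M₅) → 0+6643+6·14·7 = 7231; k=2: (M₁..M₂)·(M₃..M₅) → 2184+4095+6·26·7 = 7371; k=3: (M₁..M₃)·(M₄..M₅) → 4212+1729+6·13·7 = 6487; k=4: (M₁..M₄)·(M₅..M₅) → 5694+0+6·19·7 = 6492.
Best split is after M₃, i.e. k = 3.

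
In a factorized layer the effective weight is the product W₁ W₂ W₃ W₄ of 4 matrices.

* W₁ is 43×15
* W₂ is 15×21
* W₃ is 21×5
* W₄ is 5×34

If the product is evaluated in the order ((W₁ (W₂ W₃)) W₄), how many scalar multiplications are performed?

12110

(W₂ W₃): 15×21 by 21×5 → 15×5, cost 15·21·5 = 1575
(W₁ (W₂ W₃)): 43×15 by 15×5 → 43×5, cost 43·15·5 = 3225; cumulative 4800
((W₁ (W₂ W₃)) W₄): 43×5 by 5×34 → 43×34, cost 43·5·34 = 7310; cumulative 12110
Total: 12110 scalar multiplications.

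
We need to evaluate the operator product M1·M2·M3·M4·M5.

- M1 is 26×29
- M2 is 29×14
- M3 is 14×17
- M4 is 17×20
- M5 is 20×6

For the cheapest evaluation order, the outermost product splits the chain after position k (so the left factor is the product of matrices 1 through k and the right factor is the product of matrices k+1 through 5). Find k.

Adjacent pairs: M1M2 = 26·29·14 = 10556; M2M3 = 29·14·17 = 6902; M3M4 = 14·17·20 = 4760; M4M5 = 17·20·6 = 2040.
Length 3: M1..M3: k=1: 0+6902+26·29·17=19720; k=2: 10556+0+26·14·17=16744 → min 16744 | M2..M4: k=2: 0+4760+29·14·20=12880; k=3: 6902+0+29·17·20=16762 → min 12880 | M3..M5: k=3: 0+2040+14·17·6=3468; k=4: 4760+0+14·20·6=6440 → min 3468.
Length 4: M1..M4: k=1: 0+12880+26·29·20=27960; k=2: 10556+4760+26·14·20=22596; k=3: 16744+0+26·17·20=25584 → min 22596 | M2..M5: k=2: 0+3468+29·14·6=5904; k=3: 6902+2040+29·17·6=11900; k=4: 12880+0+29·20·6=16360 → min 5904.
Top-level splits: k=1: (M1..M1)·(M2..M5) → 0+5904+26·29·6 = 10428; k=2: (M1..M2)·(M3..M5) → 10556+3468+26·14·6 = 16208; k=3: (M1..M3)·(M4..M5) → 16744+2040+26·17·6 = 21436; k=4: (M1..M4)·(M5..M5) → 22596+0+26·20·6 = 25716.
Best split is after M1, i.e. k = 1.

1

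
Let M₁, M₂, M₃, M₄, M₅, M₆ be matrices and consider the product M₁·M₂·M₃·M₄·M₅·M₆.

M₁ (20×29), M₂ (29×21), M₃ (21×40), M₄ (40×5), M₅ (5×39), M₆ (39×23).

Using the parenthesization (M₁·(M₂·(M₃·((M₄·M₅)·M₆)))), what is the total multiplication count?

(M₄·M₅): 40×5 by 5×39 → 40×39, cost 40·5·39 = 7800
((M₄·M₅)·M₆): 40×39 by 39×23 → 40×23, cost 40·39·23 = 35880; cumulative 43680
(M₃·((M₄·M₅)·M₆)): 21×40 by 40×23 → 21×23, cost 21·40·23 = 19320; cumulative 63000
(M₂·(M₃·((M₄·M₅)·M₆))): 29×21 by 21×23 → 29×23, cost 29·21·23 = 14007; cumulative 77007
(M₁·(M₂·(M₃·((M₄·M₅)·M₆)))): 20×29 by 29×23 → 20×23, cost 20·29·23 = 13340; cumulative 90347
Total: 90347 scalar multiplications.

90347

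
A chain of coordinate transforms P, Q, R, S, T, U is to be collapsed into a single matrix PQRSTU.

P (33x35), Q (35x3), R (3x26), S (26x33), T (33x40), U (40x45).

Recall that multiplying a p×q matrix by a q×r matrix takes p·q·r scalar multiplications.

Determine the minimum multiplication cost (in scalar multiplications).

Adjacent pairs: PQ = 33·35·3 = 3465; QR = 35·3·26 = 2730; RS = 3·26·33 = 2574; ST = 26·33·40 = 34320; TU = 33·40·45 = 59400.
Length 3: P..R: k=1: 0+2730+33·35·26=32760; k=2: 3465+0+33·3·26=6039 → min 6039 | Q..S: k=2: 0+2574+35·3·33=6039; k=3: 2730+0+35·26·33=32760 → min 6039 | R..T: k=3: 0+34320+3·26·40=37440; k=4: 2574+0+3·33·40=6534 → min 6534 | S..U: k=4: 0+59400+26·33·45=98010; k=5: 34320+0+26·40·45=81120 → min 81120.
Length 4: P..S: k=1: 0+6039+33·35·33=44154; k=2: 3465+2574+33·3·33=9306; k=3: 6039+0+33·26·33=34353 → min 9306 | Q..T: k=2: 0+6534+35·3·40=10734; k=3: 2730+34320+35·26·40=73450; k=4: 6039+0+35·33·40=52239 → min 10734 | R..U: k=3: 0+81120+3·26·45=84630; k=4: 2574+59400+3·33·45=66429; k=5: 6534+0+3·40·45=11934 → min 11934.
Length 5: P..T: k=1: 0+10734+33·35·40=56934; k=2: 3465+6534+33·3·40=13959; k=3: 6039+34320+33·26·40=74679; k=4: 9306+0+33·33·40=52866 → min 13959 | Q..U: k=2: 0+11934+35·3·45=16659; k=3: 2730+81120+35·26·45=124800; k=4: 6039+59400+35·33·45=117414; k=5: 10734+0+35·40·45=73734 → min 16659.
Length 6: P..U: k=1: 0+16659+33·35·45=68634; k=2: 3465+11934+33·3·45=19854; k=3: 6039+81120+33·26·45=125769; k=4: 9306+59400+33·33·45=117711; k=5: 13959+0+33·40·45=73359 → min 19854.
Optimal order: ((PQ)(((RS)T)U)) with cost 19854.

19854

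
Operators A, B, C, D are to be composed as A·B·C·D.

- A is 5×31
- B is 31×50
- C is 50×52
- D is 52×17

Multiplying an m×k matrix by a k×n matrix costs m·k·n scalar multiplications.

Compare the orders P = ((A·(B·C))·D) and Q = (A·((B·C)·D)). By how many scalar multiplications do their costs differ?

Order P = ((A·(B·C))·D): (B·C): 31×50 by 50×52 → 31×52, cost 31·50·52 = 80600; (A·(B·C)): 5×31 by 31×52 → 5×52, cost 5·31·52 = 8060; cumulative 88660; ((A·(B·C))·D): 5×52 by 52×17 → 5×17, cost 5·52·17 = 4420; cumulative 93080. Total 93080.
Order Q = (A·((B·C)·D)): (B·C): 31×50 by 50×52 → 31×52, cost 31·50·52 = 80600; ((B·C)·D): 31×52 by 52×17 → 31×17, cost 31·52·17 = 27404; cumulative 108004; (A·((B·C)·D)): 5×31 by 31×17 → 5×17, cost 5·31·17 = 2635; cumulative 110639. Total 110639.
Difference: |93080 − 110639| = 17559.

17559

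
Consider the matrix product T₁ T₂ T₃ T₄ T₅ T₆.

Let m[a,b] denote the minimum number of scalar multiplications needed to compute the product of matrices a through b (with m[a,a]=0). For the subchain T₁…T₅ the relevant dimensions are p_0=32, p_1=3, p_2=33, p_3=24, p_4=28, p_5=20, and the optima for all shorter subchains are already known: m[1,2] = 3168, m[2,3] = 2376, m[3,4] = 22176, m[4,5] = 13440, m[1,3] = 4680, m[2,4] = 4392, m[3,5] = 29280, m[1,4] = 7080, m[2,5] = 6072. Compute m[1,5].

m[1,5] = min over k∈[1,4] of m[1,k]+m[k+1,5]+p_{0}·p_k·p_{5}.
k=1: 0 + 6072 + 32·3·20 = 7992; k=2: 3168 + 29280 + 32·33·20 = 53568; k=3: 4680 + 13440 + 32·24·20 = 33480; k=4: 7080 + 0 + 32·28·20 = 25000.
Minimum: 7992 at k=1.

7992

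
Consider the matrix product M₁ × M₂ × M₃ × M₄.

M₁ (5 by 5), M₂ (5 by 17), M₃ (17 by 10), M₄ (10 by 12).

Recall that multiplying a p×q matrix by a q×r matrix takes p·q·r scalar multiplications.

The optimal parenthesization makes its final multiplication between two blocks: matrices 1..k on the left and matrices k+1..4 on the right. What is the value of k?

Adjacent pairs: M₁M₂ = 5·5·17 = 425; M₂M₃ = 5·17·10 = 850; M₃M₄ = 17·10·12 = 2040.
Length 3: M₁..M₃: k=1: 0+850+5·5·10=1100; k=2: 425+0+5·17·10=1275 → min 1100 | M₂..M₄: k=2: 0+2040+5·17·12=3060; k=3: 850+0+5·10·12=1450 → min 1450.
Top-level splits: k=1: (M₁..M₁)·(M₂..M₄) → 0+1450+5·5·12 = 1750; k=2: (M₁..M₂)·(M₃..M₄) → 425+2040+5·17·12 = 3485; k=3: (M₁..M₃)·(M₄..M₄) → 1100+0+5·10·12 = 1700.
Best split is after M₃, i.e. k = 3.

3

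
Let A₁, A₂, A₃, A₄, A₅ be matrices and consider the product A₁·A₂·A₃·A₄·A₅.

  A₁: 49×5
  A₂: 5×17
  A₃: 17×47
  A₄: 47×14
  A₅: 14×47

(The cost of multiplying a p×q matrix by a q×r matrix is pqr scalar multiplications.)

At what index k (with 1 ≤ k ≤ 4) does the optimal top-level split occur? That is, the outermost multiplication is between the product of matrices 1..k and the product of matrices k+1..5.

Adjacent pairs: A₁A₂ = 49·5·17 = 4165; A₂A₃ = 5·17·47 = 3995; A₃A₄ = 17·47·14 = 11186; A₄A₅ = 47·14·47 = 30926.
Length 3: A₁..A₃: k=1: 0+3995+49·5·47=15510; k=2: 4165+0+49·17·47=43316 → min 15510 | A₂..A₄: k=2: 0+11186+5·17·14=12376; k=3: 3995+0+5·47·14=7285 → min 7285 | A₃..A₅: k=3: 0+30926+17·47·47=68479; k=4: 11186+0+17·14·47=22372 → min 22372.
Length 4: A₁..A₄: k=1: 0+7285+49·5·14=10715; k=2: 4165+11186+49·17·14=27013; k=3: 15510+0+49·47·14=47752 → min 10715 | A₂..A₅: k=2: 0+22372+5·17·47=26367; k=3: 3995+30926+5·47·47=45966; k=4: 7285+0+5·14·47=10575 → min 10575.
Top-level splits: k=1: (A₁..A₁)·(A₂..A₅) → 0+10575+49·5·47 = 22090; k=2: (A₁..A₂)·(A₃..A₅) → 4165+22372+49·17·47 = 65688; k=3: (A₁..A₃)·(A₄..A₅) → 15510+30926+49·47·47 = 154677; k=4: (A₁..A₄)·(A₅..A₅) → 10715+0+49·14·47 = 42957.
Best split is after A₁, i.e. k = 1.

1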